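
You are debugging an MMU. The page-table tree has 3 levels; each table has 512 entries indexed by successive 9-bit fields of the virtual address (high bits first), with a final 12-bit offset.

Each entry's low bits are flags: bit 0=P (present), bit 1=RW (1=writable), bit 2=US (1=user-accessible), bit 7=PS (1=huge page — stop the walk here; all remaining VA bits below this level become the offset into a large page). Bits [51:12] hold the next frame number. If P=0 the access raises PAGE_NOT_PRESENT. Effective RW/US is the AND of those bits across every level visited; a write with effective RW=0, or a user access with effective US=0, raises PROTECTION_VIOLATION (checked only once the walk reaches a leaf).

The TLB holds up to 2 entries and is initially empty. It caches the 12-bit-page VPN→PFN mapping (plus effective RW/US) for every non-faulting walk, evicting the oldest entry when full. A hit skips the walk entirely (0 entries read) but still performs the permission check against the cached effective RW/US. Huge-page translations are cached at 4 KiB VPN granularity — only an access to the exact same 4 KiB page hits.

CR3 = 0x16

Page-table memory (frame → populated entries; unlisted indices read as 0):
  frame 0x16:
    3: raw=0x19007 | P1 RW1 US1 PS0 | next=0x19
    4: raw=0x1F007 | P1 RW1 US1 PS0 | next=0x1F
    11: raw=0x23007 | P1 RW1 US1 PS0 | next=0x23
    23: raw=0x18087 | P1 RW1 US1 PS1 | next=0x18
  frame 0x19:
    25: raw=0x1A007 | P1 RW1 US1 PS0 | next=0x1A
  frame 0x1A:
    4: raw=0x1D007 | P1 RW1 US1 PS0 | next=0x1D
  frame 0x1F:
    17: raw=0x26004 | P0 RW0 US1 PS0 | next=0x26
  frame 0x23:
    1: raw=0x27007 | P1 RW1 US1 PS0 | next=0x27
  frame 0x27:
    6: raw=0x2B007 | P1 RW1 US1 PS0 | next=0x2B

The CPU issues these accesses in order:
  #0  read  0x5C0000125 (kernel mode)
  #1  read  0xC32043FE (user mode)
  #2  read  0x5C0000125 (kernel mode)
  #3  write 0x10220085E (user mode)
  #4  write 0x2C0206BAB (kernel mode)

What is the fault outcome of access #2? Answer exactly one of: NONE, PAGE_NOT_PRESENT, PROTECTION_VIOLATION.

Walk each access:
#0 VA=0x5C0000125 (r,kernel):
  lvl0: tbl 0x16, slot 23 ⇒ 0x18087 (P1/RW1/US1/PS1)
  ✓ 0x18125 (huge @L0)  — 1 lookups
#1 VA=0xC32043FE (r,user):
  lvl0: tbl 0x16, slot 3 ⇒ 0x19007 (P1/RW1/US1/PS0)
  lvl1: tbl 0x19, slot 25 ⇒ 0x1A007 (P1/RW1/US1/PS0)
  lvl2: tbl 0x1A, slot 4 ⇒ 0x1D007 (P1/RW1/US1/PS0)
  ✓ 0x1D3FE  — 3 lookups
#2 VA=0x5C0000125 (r,kernel):
  TLB hit vpn=0x5C0000 → PA=0x18125
#3 VA=0x10220085E (w,user):
  lvl0: tbl 0x16, slot 4 ⇒ 0x1F007 (P1/RW1/US1/PS0)
  lvl1: tbl 0x1F, slot 17 ⇒ 0x26004 (P0/RW0/US1/PS0)
  ⇒ fault: PAGE_NOT_PRESENT  — 2 lookups
#4 VA=0x2C0206BAB (w,kernel):
  lvl0: tbl 0x16, slot 11 ⇒ 0x23007 (P1/RW1/US1/PS0)
  lvl1: tbl 0x23, slot 1 ⇒ 0x27007 (P1/RW1/US1/PS0)
  lvl2: tbl 0x27, slot 6 ⇒ 0x2B007 (P1/RW1/US1/PS0)
  ✓ 0x2BBAB  — 3 lookups

Access #2 fault: NONE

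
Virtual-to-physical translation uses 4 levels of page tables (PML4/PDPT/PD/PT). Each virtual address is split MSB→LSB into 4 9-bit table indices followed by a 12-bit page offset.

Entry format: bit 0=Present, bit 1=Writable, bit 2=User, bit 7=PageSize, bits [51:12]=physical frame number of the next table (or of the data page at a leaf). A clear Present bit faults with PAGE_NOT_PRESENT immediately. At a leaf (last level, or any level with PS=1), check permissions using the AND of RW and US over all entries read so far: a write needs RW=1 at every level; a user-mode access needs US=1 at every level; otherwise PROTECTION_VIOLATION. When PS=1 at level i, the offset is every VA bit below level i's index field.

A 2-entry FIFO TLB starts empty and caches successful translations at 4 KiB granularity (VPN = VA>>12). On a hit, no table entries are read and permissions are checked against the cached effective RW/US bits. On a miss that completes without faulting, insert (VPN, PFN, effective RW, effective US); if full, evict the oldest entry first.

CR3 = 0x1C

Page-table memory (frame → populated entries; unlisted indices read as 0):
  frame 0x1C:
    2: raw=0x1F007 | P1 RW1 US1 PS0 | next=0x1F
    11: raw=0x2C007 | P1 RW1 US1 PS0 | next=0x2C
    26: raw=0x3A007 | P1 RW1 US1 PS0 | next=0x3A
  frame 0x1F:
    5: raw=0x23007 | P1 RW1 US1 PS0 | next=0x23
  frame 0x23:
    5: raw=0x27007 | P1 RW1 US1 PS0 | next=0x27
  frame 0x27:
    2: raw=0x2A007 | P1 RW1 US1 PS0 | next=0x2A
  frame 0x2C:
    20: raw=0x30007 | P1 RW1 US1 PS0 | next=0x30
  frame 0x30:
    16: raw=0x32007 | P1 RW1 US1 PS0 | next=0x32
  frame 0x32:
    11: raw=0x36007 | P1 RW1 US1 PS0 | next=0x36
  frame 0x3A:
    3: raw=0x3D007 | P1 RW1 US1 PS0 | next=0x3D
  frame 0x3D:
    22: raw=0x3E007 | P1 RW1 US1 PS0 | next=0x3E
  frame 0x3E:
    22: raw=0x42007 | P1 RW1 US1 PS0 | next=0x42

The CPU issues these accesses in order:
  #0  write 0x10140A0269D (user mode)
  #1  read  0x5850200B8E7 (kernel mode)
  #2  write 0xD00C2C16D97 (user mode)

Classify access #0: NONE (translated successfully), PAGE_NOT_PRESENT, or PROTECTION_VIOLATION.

Per-access translation:
#0 VA=0x10140A0269D (w,user):
  [0] read 0x1C idx=2: raw=0x1F007 flags P=1 W=1 U=1 S=0
  [1] read 0x1F idx=5: raw=0x23007 flags P=1 W=1 U=1 S=0
  [2] read 0x23 idx=5: raw=0x27007 flags P=1 W=1 U=1 S=0
  [3] read 0x27 idx=2: raw=0x2A007 flags P=1 W=1 U=1 S=0
  → PA=0x2A69D  (4 entries read)
#1 VA=0x5850200B8E7 (r,kernel):
  [0] read 0x1C idx=11: raw=0x2C007 flags P=1 W=1 U=1 S=0
  [1] read 0x2C idx=20: raw=0x30007 flags P=1 W=1 U=1 S=0
  [2] read 0x30 idx=16: raw=0x32007 flags P=1 W=1 U=1 S=0
  [3] read 0x32 idx=11: raw=0x36007 flags P=1 W=1 U=1 S=0
  → PA=0x368E7  (4 entries read)
#2 VA=0xD00C2C16D97 (w,user):
  [0] read 0x1C idx=26: raw=0x3A007 flags P=1 W=1 U=1 S=0
  [1] read 0x3A idx=3: raw=0x3D007 flags P=1 W=1 U=1 S=0
  [2] read 0x3D idx=22: raw=0x3E007 flags P=1 W=1 U=1 S=0
  [3] read 0x3E idx=22: raw=0x42007 flags P=1 W=1 U=1 S=0
  → PA=0x42D97  (4 entries read)

Access #0 fault: NONE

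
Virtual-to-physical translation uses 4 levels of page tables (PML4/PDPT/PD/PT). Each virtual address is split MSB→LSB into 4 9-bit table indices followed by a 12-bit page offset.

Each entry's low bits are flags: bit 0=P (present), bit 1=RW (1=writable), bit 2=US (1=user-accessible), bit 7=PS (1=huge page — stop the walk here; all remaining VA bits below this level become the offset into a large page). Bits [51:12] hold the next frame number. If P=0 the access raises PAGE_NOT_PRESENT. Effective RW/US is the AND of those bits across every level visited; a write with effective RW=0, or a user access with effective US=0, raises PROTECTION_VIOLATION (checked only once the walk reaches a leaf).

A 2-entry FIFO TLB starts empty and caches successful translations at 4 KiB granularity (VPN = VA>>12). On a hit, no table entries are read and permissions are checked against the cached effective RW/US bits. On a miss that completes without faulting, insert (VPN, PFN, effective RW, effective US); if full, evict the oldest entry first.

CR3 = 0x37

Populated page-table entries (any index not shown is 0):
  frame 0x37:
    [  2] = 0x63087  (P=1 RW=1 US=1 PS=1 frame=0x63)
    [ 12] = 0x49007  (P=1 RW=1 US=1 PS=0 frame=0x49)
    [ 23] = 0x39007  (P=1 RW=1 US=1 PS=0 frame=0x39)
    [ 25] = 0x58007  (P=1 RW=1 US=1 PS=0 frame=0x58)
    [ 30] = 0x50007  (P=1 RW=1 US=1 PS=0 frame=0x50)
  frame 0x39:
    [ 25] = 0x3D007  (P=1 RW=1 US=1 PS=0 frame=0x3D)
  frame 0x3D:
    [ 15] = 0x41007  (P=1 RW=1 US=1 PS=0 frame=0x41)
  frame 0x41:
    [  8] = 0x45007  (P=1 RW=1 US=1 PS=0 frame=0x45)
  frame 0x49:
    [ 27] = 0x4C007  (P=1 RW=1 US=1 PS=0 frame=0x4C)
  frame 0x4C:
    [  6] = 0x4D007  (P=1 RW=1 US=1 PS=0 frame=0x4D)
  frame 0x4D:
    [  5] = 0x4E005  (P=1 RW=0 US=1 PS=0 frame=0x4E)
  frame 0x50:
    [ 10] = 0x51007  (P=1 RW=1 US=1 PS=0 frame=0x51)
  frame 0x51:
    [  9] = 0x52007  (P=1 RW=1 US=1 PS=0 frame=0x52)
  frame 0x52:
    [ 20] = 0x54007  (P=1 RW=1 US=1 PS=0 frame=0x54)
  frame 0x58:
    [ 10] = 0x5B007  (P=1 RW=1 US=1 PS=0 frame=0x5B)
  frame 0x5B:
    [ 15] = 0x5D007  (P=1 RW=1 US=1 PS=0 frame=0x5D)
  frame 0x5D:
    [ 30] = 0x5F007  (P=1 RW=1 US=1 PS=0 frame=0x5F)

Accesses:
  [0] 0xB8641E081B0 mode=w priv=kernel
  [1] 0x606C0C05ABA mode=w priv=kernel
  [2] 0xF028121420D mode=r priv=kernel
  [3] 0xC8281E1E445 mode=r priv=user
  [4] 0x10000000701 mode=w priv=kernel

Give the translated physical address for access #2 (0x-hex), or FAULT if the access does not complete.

Trace:
#0 VA=0xB8641E081B0 (w,kernel):
  L0: frame=0x37 idx=23 entry=0x39007 [P=1 RW=1 US=1 PS=0]
  L1: frame=0x39 idx=25 entry=0x3D007 [P=1 RW=1 US=1 PS=0]
  L2: frame=0x3D idx=15 entry=0x41007 [P=1 RW=1 US=1 PS=0]
  L3: frame=0x41 idx=8 entry=0x45007 [P=1 RW=1 US=1 PS=0]
  ⇒ phys 0x451B0  [4 reads]
#1 VA=0x606C0C05ABA (w,kernel):
  L0: frame=0x37 idx=12 entry=0x49007 [P=1 RW=1 US=1 PS=0]
  L1: frame=0x49 idx=27 entry=0x4C007 [P=1 RW=1 US=1 PS=0]
  L2: frame=0x4C idx=6 entry=0x4D007 [P=1 RW=1 US=1 PS=0]
  L3: frame=0x4D idx=5 entry=0x4E005 [P=1 RW=0 US=1 PS=0]
  ✗ PROTECTION_VIOLATION  [4 reads]
#2 VA=0xF028121420D (r,kernel):
  L0: frame=0x37 idx=30 entry=0x50007 [P=1 RW=1 US=1 PS=0]
  L1: frame=0x50 idx=10 entry=0x51007 [P=1 RW=1 US=1 PS=0]
  L2: frame=0x51 idx=9 entry=0x52007 [P=1 RW=1 US=1 PS=0]
  L3: frame=0x52 idx=20 entry=0x54007 [P=1 RW=1 US=1 PS=0]
  ⇒ phys 0x5420D  [4 reads]
#3 VA=0xC8281E1E445 (r,user):
  L0: frame=0x37 idx=25 entry=0x58007 [P=1 RW=1 US=1 PS=0]
  L1: frame=0x58 idx=10 entry=0x5B007 [P=1 RW=1 US=1 PS=0]
  L2: frame=0x5B idx=15 entry=0x5D007 [P=1 RW=1 US=1 PS=0]
  L3: frame=0x5D idx=30 entry=0x5F007 [P=1 RW=1 US=1 PS=0]
  ⇒ phys 0x5F445  [4 reads]
#4 VA=0x10000000701 (w,kernel):
  L0: frame=0x37 idx=2 entry=0x63087 [P=1 RW=1 US=1 PS=1]
  ⇒ phys 0x63701 (huge @L0)  [1 reads]

Access #2 PA: 0x5420D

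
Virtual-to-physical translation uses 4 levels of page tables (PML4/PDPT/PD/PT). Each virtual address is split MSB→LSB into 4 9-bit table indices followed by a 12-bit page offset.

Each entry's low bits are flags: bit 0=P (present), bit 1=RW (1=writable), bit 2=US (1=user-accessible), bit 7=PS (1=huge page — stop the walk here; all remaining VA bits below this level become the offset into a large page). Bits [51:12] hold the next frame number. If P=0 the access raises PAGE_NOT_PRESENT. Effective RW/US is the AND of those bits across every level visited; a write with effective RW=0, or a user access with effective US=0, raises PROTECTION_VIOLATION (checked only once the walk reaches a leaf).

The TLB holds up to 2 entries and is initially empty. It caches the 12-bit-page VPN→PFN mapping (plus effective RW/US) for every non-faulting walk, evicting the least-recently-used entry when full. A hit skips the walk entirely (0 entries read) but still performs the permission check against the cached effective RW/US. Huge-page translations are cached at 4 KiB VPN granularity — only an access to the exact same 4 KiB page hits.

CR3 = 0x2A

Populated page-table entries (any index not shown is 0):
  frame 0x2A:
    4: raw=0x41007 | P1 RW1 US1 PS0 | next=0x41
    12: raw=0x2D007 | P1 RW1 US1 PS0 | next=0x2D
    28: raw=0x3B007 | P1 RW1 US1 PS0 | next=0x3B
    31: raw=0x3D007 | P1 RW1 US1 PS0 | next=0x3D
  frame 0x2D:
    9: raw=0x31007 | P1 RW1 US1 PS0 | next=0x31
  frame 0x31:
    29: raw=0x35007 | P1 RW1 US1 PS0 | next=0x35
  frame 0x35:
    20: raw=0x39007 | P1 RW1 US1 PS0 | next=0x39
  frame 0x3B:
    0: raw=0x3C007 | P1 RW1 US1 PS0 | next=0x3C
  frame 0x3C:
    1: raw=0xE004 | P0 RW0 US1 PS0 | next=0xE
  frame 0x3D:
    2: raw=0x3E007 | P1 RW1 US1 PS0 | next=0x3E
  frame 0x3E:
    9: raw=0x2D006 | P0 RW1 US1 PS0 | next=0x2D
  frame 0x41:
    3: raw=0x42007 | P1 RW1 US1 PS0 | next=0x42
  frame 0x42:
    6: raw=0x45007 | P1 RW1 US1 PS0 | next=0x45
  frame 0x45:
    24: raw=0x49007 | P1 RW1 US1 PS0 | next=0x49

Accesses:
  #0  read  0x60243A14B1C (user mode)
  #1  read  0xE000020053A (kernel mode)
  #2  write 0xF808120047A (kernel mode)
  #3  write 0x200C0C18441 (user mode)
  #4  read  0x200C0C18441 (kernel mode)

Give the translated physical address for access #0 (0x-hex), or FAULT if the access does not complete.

Per-access translation:
#0 VA=0x60243A14B1C (r,user):
  [0] read 0x2A idx=12: raw=0x2D007 flags P=1 W=1 U=1 S=0
  [1] read 0x2D idx=9: raw=0x31007 flags P=1 W=1 U=1 S=0
  [2] read 0x31 idx=29: raw=0x35007 flags P=1 W=1 U=1 S=0
  [3] read 0x35 idx=20: raw=0x39007 flags P=1 W=1 U=1 S=0
  ⇒ phys 0x39B1C  [4 reads]
#1 VA=0xE000020053A (r,kernel):
  [0] read 0x2A idx=28: raw=0x3B007 flags P=1 W=1 U=1 S=0
  [1] read 0x3B idx=0: raw=0x3C007 flags P=1 W=1 U=1 S=0
  [2] read 0x3C idx=1: raw=0xE004 flags P=0 W=0 U=1 S=0
  → PAGE_NOT_PRESENT  (3 entries read)
#2 VA=0xF808120047A (w,kernel):
  [0] read 0x2A idx=31: raw=0x3D007 flags P=1 W=1 U=1 S=0
  [1] read 0x3D idx=2: raw=0x3E007 flags P=1 W=1 U=1 S=0
  [2] read 0x3E idx=9: raw=0x2D006 flags P=0 W=1 U=1 S=0
  → PAGE_NOT_PRESENT  (3 entries read)
#3 VA=0x200C0C18441 (w,user):
  [0] read 0x2A idx=4: raw=0x41007 flags P=1 W=1 U=1 S=0
  [1] read 0x41 idx=3: raw=0x42007 flags P=1 W=1 U=1 S=0
  [2] read 0x42 idx=6: raw=0x45007 flags P=1 W=1 U=1 S=0
  [3] read 0x45 idx=24: raw=0x49007 flags P=1 W=1 U=1 S=0
  ⇒ phys 0x49441  [4 reads]
#4 VA=0x200C0C18441 (r,kernel):
  TLB hit vpn=0x200C0C18 → PA=0x49441

Access #0 PA: 0x39B1C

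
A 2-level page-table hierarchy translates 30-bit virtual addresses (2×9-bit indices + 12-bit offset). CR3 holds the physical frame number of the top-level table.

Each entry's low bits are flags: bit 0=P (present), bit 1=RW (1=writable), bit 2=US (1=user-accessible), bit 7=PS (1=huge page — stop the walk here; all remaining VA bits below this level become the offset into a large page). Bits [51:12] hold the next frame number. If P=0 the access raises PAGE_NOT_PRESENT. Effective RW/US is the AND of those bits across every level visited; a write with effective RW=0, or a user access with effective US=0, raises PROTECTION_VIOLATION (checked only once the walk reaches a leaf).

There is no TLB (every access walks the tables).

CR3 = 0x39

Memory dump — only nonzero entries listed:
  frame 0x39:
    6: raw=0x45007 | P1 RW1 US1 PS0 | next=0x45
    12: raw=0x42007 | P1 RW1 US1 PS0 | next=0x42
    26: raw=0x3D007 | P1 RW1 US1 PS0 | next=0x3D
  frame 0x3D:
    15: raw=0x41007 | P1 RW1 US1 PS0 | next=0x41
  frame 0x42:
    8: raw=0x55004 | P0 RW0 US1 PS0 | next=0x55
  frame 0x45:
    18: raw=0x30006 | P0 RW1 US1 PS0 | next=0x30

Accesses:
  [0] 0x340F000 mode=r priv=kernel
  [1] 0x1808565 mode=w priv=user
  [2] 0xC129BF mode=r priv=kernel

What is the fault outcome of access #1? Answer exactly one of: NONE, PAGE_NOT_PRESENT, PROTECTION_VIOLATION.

Walk each access:
#0 VA=0x340F000 (r,kernel):
  [0] read 0x39 idx=26: raw=0x3D007 flags P=1 W=1 U=1 S=0
  [1] read 0x3D idx=15: raw=0x41007 flags P=1 W=1 U=1 S=0
  ⇒ phys 0x41000  [2 reads]
#1 VA=0x1808565 (w,user):
  [0] read 0x39 idx=12: raw=0x42007 flags P=1 W=1 U=1 S=0
  [1] read 0x42 idx=8: raw=0x55004 flags P=0 W=0 U=1 S=0
  ⇒ fault: PAGE_NOT_PRESENT  — 2 lookups
#2 VA=0xC129BF (r,kernel):
  [0] read 0x39 idx=6: raw=0x45007 flags P=1 W=1 U=1 S=0
  [1] read 0x45 idx=18: raw=0x30006 flags P=0 W=1 U=1 S=0
  ⇒ fault: PAGE_NOT_PRESENT  — 2 lookups

Access #1 fault: PAGE_NOT_PRESENT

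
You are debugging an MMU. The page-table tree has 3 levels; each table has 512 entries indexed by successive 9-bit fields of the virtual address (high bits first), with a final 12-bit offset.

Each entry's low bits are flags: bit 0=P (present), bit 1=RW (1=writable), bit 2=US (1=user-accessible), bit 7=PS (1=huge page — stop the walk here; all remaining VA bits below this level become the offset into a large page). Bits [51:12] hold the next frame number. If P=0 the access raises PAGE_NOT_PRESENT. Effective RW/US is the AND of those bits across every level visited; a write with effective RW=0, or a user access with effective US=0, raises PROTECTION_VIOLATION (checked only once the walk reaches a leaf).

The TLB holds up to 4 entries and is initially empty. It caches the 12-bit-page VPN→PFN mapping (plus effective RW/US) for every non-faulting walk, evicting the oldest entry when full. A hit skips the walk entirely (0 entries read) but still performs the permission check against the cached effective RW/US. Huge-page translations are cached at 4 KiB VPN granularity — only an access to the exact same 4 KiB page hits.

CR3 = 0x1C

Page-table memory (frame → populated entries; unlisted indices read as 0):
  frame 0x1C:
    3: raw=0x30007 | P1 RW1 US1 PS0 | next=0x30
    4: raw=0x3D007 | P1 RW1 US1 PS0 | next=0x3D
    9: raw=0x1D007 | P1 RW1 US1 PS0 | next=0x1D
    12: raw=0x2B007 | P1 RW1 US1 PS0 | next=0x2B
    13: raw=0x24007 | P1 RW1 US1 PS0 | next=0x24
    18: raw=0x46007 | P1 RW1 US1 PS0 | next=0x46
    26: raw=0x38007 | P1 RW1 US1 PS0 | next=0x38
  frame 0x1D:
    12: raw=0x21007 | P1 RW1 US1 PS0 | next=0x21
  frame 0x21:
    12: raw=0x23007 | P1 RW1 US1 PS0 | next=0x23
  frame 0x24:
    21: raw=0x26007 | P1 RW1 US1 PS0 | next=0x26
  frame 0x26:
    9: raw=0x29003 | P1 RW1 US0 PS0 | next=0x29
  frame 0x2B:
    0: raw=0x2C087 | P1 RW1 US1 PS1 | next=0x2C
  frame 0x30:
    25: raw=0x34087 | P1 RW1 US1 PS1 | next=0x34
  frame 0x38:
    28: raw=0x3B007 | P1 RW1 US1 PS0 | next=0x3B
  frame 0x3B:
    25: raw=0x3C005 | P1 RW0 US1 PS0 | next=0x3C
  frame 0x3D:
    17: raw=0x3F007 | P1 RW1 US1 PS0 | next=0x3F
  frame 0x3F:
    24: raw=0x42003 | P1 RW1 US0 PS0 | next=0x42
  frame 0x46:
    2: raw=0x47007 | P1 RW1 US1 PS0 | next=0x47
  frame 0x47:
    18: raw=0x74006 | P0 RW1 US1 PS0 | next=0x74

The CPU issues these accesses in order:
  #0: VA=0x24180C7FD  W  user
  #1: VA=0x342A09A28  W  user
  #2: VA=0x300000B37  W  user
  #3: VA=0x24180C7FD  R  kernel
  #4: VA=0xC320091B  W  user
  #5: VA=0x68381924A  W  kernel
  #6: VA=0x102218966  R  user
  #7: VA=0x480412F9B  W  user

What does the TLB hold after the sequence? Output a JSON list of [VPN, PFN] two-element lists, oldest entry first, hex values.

Per-access translation:
#0 VA=0x24180C7FD (w,user):
  [0] read 0x1C idx=9: raw=0x1D007 flags P=1 W=1 U=1 S=0
  [1] read 0x1D idx=12: raw=0x21007 flags P=1 W=1 U=1 S=0
  [2] read 0x21 idx=12: raw=0x23007 flags P=1 W=1 U=1 S=0
  → PA=0x237FD  (3 entries read)
#1 VA=0x342A09A28 (w,user):
  [0] read 0x1C idx=13: raw=0x24007 flags P=1 W=1 U=1 S=0
  [1] read 0x24 idx=21: raw=0x26007 flags P=1 W=1 U=1 S=0
  [2] read 0x26 idx=9: raw=0x29003 flags P=1 W=1 U=0 S=0
  → PROTECTION_VIOLATION  (3 entries read)
#2 VA=0x300000B37 (w,user):
  [0] read 0x1C idx=12: raw=0x2B007 flags P=1 W=1 U=1 S=0
  [1] read 0x2B idx=0: raw=0x2C087 flags P=1 W=1 U=1 S=1
  → PA=0x2CB37 (huge @L1)  (2 entries read)
#3 VA=0x24180C7FD (r,kernel):
  TLB hit vpn=0x24180C → PA=0x237FD
#4 VA=0xC320091B (w,user):
  [0] read 0x1C idx=3: raw=0x30007 flags P=1 W=1 U=1 S=0
  [1] read 0x30 idx=25: raw=0x34087 flags P=1 W=1 U=1 S=1
  → PA=0x3491B (huge @L1)  (2 entries read)
#5 VA=0x68381924A (w,kernel):
  [0] read 0x1C idx=26: raw=0x38007 flags P=1 W=1 U=1 S=0
  [1] read 0x38 idx=28: raw=0x3B007 flags P=1 W=1 U=1 S=0
  [2] read 0x3B idx=25: raw=0x3C005 flags P=1 W=0 U=1 S=0
  → PROTECTION_VIOLATION  (3 entries read)
#6 VA=0x102218966 (r,user):
  [0] read 0x1C idx=4: raw=0x3D007 flags P=1 W=1 U=1 S=0
  [1] read 0x3D idx=17: raw=0x3F007 flags P=1 W=1 U=1 S=0
  [2] read 0x3F idx=24: raw=0x42003 flags P=1 W=1 U=0 S=0
  → PROTECTION_VIOLATION  (3 entries read)
#7 VA=0x480412F9B (w,user):
  [0] read 0x1C idx=18: raw=0x46007 flags P=1 W=1 U=1 S=0
  [1] read 0x46 idx=2: raw=0x47007 flags P=1 W=1 U=1 S=0
  [2] read 0x47 idx=18: raw=0x74006 flags P=0 W=1 U=1 S=0
  → PAGE_NOT_PRESENT  (3 entries read)

TLB: [["0x24180C", "0x23"], ["0x300000", "0x2C"], ["0xC3200", "0x34"]]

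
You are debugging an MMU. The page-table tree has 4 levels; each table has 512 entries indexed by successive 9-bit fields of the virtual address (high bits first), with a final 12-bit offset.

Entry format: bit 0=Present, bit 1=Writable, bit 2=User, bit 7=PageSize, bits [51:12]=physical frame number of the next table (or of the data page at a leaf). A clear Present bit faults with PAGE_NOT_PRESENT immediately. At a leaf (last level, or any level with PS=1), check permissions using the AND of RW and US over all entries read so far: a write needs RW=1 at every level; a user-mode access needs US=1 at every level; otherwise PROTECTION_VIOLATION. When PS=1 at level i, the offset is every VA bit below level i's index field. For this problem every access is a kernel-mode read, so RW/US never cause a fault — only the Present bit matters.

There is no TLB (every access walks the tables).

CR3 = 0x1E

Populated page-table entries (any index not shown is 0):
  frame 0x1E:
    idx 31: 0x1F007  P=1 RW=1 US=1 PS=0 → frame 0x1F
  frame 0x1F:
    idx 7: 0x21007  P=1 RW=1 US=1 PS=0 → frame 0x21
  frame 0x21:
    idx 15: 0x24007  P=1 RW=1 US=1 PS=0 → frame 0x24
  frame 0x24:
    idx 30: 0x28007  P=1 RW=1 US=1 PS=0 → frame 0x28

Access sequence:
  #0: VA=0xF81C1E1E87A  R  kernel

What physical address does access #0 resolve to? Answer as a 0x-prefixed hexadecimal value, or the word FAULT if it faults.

Per-access translation:
#0 VA=0xF81C1E1E87A (r,kernel):
  L0: frame=0x1E idx=31 entry=0x1F007 [P=1 RW=1 US=1 PS=0]
  L1: frame=0x1F idx=7 entry=0x21007 [P=1 RW=1 US=1 PS=0]
  L2: frame=0x21 idx=15 entry=0x24007 [P=1 RW=1 US=1 PS=0]
  L3: frame=0x24 idx=30 entry=0x28007 [P=1 RW=1 US=1 PS=0]
  ✓ 0x2887A  — 4 lookups

Access #0 PA: 0x2887A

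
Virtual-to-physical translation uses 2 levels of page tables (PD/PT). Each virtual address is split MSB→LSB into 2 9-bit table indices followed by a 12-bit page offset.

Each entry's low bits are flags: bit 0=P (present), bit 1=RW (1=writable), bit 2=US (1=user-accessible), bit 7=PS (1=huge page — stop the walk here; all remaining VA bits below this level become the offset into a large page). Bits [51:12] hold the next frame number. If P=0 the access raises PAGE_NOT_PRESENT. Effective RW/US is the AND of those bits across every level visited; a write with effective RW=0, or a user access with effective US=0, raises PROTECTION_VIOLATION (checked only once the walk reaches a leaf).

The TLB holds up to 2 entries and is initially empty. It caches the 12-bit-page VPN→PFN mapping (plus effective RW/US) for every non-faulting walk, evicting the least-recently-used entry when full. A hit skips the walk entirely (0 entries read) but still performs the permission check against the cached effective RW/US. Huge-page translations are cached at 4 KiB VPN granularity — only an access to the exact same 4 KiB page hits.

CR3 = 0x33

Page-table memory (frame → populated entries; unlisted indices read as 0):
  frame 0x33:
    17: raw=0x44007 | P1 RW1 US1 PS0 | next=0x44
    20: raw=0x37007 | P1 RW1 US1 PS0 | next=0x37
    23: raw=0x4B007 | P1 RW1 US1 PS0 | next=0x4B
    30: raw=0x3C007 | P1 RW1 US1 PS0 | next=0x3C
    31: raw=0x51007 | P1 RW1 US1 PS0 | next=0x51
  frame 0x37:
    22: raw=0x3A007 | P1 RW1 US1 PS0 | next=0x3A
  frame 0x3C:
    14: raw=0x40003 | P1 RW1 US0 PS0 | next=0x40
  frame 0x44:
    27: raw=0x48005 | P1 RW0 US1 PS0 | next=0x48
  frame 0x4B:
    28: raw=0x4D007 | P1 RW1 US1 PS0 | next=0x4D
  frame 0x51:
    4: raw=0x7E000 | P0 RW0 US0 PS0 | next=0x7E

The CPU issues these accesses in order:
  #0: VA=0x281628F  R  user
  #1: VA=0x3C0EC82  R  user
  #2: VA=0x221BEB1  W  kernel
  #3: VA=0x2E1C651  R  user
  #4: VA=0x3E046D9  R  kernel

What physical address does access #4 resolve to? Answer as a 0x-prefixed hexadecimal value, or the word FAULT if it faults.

Per-access translation:
#0 VA=0x281628F (r,user):
  L0: frame=0x33 idx=20 entry=0x37007 [P=1 RW=1 US=1 PS=0]
  L1: frame=0x37 idx=22 entry=0x3A007 [P=1 RW=1 US=1 PS=0]
  → PA=0x3A28F  (2 entries read)
#1 VA=0x3C0EC82 (r,user):
  L0: frame=0x33 idx=30 entry=0x3C007 [P=1 RW=1 US=1 PS=0]
  L1: frame=0x3C idx=14 entry=0x40003 [P=1 RW=1 US=0 PS=0]
  ✗ PROTECTION_VIOLATION  [2 reads]
#2 VA=0x221BEB1 (w,kernel):
  L0: frame=0x33 idx=17 entry=0x44007 [P=1 RW=1 US=1 PS=0]
  L1: frame=0x44 idx=27 entry=0x48005 [P=1 RW=0 US=1 PS=0]
  ✗ PROTECTION_VIOLATION  [2 reads]
#3 VA=0x2E1C651 (r,user):
  L0: frame=0x33 idx=23 entry=0x4B007 [P=1 RW=1 US=1 PS=0]
  L1: frame=0x4B idx=28 entry=0x4D007 [P=1 RW=1 US=1 PS=0]
  → PA=0x4D651  (2 entries read)
#4 VA=0x3E046D9 (r,kernel):
  L0: frame=0x33 idx=31 entry=0x51007 [P=1 RW=1 US=1 PS=0]
  L1: frame=0x51 idx=4 entry=0x7E000 [P=0 RW=0 US=0 PS=0]
  ✗ PAGE_NOT_PRESENT  [2 reads]

Access #4 PA: FAULT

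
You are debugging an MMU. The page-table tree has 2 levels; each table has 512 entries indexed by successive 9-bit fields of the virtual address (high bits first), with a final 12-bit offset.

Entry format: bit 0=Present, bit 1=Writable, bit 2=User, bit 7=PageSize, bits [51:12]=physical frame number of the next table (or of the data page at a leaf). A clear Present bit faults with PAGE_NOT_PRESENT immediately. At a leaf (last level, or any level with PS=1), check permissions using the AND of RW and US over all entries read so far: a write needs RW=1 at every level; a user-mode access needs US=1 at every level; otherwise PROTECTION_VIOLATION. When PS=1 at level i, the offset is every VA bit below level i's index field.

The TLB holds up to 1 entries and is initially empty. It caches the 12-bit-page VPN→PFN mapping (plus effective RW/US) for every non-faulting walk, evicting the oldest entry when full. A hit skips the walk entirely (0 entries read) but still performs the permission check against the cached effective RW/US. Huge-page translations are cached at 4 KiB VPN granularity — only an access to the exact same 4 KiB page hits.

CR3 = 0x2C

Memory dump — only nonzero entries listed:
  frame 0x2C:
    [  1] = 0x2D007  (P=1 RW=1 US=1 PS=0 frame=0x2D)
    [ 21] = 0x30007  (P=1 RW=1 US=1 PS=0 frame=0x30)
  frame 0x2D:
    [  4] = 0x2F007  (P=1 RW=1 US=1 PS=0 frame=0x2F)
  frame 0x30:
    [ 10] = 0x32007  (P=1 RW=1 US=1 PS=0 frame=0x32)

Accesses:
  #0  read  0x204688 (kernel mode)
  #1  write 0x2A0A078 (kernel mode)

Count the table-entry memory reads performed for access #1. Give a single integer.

Per-access translation:
#0 VA=0x204688 (r,kernel):
  L0: frame=0x2C idx=1 entry=0x2D007 [P=1 RW=1 US=1 PS=0]
  L1: frame=0x2D idx=4 entry=0x2F007 [P=1 RW=1 US=1 PS=0]
  ✓ 0x2F688  — 2 lookups
#1 VA=0x2A0A078 (w,kernel):
  L0: frame=0x2C idx=21 entry=0x30007 [P=1 RW=1 US=1 PS=0]
  L1: frame=0x30 idx=10 entry=0x32007 [P=1 RW=1 US=1 PS=0]
  ✓ 0x32078  — 2 lookups

Entries read for #1: 2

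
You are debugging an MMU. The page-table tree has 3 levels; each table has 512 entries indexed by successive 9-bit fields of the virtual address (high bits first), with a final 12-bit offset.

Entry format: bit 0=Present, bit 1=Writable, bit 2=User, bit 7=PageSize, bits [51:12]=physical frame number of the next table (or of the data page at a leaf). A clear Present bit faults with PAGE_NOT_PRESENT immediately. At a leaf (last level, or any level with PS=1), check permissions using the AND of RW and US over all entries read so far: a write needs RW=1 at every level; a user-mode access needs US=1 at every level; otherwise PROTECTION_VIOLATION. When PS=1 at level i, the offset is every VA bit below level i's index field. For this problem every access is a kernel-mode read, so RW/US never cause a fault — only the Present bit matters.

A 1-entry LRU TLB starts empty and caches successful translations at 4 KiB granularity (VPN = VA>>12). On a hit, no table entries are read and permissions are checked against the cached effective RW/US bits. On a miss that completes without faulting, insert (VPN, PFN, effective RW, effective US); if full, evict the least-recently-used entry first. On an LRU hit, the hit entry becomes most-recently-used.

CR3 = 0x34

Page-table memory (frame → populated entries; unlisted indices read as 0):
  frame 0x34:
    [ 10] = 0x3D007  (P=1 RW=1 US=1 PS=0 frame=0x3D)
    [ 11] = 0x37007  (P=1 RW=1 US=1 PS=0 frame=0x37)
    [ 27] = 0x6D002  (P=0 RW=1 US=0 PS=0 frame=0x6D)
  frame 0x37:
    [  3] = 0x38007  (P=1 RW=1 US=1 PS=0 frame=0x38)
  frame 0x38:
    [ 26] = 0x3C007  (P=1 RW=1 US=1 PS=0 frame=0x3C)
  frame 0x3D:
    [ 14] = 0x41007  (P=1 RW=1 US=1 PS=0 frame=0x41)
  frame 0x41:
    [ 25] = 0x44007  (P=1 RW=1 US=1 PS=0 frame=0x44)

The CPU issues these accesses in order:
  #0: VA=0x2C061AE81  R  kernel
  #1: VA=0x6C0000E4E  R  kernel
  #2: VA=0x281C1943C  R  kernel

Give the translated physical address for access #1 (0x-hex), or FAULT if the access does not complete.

Walk each access:
#0 VA=0x2C061AE81 (r,kernel):
  L0 @0x34[11] → 0x37007  P=1,RW=1,US=1,PS=0
  L1 @0x37[3] → 0x38007  P=1,RW=1,US=1,PS=0
  L2 @0x38[26] → 0x3C007  P=1,RW=1,US=1,PS=0
  ⇒ phys 0x3CE81  [3 reads]
#1 VA=0x6C0000E4E (r,kernel):
  L0 @0x34[27] → 0x6D002  P=0,RW=1,US=0,PS=0
  → PAGE_NOT_PRESENT  (1 entries read)
#2 VA=0x281C1943C (r,kernel):
  L0 @0x34[10] → 0x3D007  P=1,RW=1,US=1,PS=0
  L1 @0x3D[14] → 0x41007  P=1,RW=1,US=1,PS=0
  L2 @0x41[25] → 0x44007  P=1,RW=1,US=1,PS=0
  ⇒ phys 0x4443C  [3 reads]

Access #1 PA: FAULT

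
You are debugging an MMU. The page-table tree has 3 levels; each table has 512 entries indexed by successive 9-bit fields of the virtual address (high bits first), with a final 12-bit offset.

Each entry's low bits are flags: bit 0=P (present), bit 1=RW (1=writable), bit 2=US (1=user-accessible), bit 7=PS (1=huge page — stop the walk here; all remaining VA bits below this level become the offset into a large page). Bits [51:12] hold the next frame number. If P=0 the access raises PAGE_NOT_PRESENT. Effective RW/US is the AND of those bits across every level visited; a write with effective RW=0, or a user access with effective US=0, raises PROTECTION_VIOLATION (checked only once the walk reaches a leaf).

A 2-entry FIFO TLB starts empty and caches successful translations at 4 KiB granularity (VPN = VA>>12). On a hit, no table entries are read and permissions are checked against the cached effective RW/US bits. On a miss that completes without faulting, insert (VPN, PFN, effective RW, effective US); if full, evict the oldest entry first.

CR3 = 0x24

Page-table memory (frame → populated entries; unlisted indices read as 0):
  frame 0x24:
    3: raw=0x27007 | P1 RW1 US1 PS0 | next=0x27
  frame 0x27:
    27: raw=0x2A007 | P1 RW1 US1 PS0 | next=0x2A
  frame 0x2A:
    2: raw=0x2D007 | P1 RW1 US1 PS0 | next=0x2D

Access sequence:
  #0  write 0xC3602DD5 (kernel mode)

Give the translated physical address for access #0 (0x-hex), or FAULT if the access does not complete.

Trace:
#0 VA=0xC3602DD5 (w,kernel):
  lvl0: tbl 0x24, slot 3 ⇒ 0x27007 (P1/RW1/US1/PS0)
  lvl1: tbl 0x27, slot 27 ⇒ 0x2A007 (P1/RW1/US1/PS0)
  lvl2: tbl 0x2A, slot 2 ⇒ 0x2D007 (P1/RW1/US1/PS0)
  ⇒ phys 0x2DDD5  [3 reads]

Access #0 PA: 0x2DDD5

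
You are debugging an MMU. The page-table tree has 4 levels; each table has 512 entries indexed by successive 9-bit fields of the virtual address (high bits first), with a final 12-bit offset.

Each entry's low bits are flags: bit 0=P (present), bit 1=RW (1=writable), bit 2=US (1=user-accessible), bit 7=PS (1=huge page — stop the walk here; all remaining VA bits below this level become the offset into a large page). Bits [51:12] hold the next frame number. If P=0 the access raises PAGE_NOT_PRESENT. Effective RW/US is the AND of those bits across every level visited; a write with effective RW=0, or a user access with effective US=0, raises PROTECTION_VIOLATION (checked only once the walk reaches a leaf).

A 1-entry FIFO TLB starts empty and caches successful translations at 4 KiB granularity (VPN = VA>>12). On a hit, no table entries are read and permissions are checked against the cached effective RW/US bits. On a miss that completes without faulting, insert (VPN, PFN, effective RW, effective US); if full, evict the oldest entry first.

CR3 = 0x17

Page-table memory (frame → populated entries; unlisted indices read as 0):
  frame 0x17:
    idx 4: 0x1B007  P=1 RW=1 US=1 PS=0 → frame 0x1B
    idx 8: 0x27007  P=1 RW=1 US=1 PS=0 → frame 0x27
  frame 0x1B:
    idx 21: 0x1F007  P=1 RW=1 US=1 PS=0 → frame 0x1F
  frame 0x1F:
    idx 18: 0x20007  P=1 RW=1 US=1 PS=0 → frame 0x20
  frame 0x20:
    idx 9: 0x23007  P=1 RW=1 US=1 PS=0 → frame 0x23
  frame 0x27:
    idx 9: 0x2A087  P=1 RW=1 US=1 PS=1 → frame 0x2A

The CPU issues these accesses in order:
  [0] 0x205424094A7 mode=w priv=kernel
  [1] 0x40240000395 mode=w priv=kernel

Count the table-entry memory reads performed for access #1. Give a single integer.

Per-access translation:
#0 VA=0x205424094A7 (w,kernel):
  L0: frame=0x17 idx=4 entry=0x1B007 [P=1 RW=1 US=1 PS=0]
  L1: frame=0x1B idx=21 entry=0x1F007 [P=1 RW=1 US=1 PS=0]
  L2: frame=0x1F idx=18 entry=0x20007 [P=1 RW=1 US=1 PS=0]
  L3: frame=0x20 idx=9 entry=0x23007 [P=1 RW=1 US=1 PS=0]
  ✓ 0x234A7  — 4 lookups
#1 VA=0x40240000395 (w,kernel):
  L0: frame=0x17 idx=8 entry=0x27007 [P=1 RW=1 US=1 PS=0]
  L1: frame=0x27 idx=9 entry=0x2A087 [P=1 RW=1 US=1 PS=1]
  ✓ 0x2A395 (huge @L1)  — 2 lookups

Entries read for #1: 2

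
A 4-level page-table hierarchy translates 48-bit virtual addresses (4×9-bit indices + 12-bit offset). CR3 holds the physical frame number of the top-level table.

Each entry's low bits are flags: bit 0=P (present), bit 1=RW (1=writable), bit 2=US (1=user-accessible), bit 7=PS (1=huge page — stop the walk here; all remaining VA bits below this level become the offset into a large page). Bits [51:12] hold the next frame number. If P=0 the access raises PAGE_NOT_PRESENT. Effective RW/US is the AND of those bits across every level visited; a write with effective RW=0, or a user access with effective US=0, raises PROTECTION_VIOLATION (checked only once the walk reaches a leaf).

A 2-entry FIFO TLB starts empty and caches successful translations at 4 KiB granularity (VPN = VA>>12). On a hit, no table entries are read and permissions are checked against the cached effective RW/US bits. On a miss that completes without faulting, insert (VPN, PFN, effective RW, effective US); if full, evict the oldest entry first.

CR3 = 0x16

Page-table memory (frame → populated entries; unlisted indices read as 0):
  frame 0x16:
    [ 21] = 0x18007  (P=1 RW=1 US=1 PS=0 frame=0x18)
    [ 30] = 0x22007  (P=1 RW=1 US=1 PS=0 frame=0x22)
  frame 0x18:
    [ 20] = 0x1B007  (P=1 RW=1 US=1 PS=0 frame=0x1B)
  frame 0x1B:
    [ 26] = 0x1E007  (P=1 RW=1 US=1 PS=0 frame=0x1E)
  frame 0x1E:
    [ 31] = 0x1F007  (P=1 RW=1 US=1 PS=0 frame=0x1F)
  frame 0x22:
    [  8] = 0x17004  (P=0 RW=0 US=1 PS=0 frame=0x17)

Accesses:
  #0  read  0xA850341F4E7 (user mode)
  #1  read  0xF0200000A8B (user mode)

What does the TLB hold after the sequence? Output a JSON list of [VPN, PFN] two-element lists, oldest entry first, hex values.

Walk each access:
#0 VA=0xA850341F4E7 (r,user):
  [0] read 0x16 idx=21: raw=0x18007 flags P=1 W=1 U=1 S=0
  [1] read 0x18 idx=20: raw=0x1B007 flags P=1 W=1 U=1 S=0
  [2] read 0x1B idx=26: raw=0x1E007 flags P=1 W=1 U=1 S=0
  [3] read 0x1E idx=31: raw=0x1F007 flags P=1 W=1 U=1 S=0
  ✓ 0x1F4E7  — 4 lookups
#1 VA=0xF0200000A8B (r,user):
  [0] read 0x16 idx=30: raw=0x22007 flags P=1 W=1 U=1 S=0
  [1] read 0x22 idx=8: raw=0x17004 flags P=0 W=0 U=1 S=0
  → PAGE_NOT_PRESENT  (2 entries read)

TLB: [["0xA850341F", "0x1F"]]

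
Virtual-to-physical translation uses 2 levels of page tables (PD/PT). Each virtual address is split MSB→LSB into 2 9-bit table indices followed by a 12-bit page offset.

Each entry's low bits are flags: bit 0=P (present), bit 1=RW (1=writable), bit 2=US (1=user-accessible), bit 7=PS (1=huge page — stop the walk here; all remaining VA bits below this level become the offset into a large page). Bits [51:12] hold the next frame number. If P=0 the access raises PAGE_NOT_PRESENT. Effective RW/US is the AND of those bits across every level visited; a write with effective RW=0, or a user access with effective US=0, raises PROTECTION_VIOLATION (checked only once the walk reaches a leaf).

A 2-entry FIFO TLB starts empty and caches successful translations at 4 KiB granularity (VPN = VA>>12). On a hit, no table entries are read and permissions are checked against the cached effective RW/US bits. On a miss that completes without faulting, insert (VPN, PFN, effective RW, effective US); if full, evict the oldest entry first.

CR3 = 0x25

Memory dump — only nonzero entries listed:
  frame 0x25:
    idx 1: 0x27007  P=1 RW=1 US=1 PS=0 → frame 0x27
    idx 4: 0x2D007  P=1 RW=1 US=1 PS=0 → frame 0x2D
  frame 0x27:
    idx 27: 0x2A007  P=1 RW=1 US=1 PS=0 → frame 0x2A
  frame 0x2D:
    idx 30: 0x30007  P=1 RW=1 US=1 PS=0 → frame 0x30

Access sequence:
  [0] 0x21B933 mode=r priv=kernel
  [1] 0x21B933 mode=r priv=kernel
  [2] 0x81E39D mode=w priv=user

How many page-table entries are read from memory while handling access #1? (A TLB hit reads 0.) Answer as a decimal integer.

Trace:
#0 VA=0x21B933 (r,kernel):
  [0] read 0x25 idx=1: raw=0x27007 flags P=1 W=1 U=1 S=0
  [1] read 0x27 idx=27: raw=0x2A007 flags P=1 W=1 U=1 S=0
  ✓ 0x2A933  — 2 lookups
#1 VA=0x21B933 (r,kernel):
  TLB hit vpn=0x21B → PA=0x2A933
#2 VA=0x81E39D (w,user):
  [0] read 0x25 idx=4: raw=0x2D007 flags P=1 W=1 U=1 S=0
  [1] read 0x2D idx=30: raw=0x30007 flags P=1 W=1 U=1 S=0
  ✓ 0x3039D  — 2 lookups

Entries read for #1: 0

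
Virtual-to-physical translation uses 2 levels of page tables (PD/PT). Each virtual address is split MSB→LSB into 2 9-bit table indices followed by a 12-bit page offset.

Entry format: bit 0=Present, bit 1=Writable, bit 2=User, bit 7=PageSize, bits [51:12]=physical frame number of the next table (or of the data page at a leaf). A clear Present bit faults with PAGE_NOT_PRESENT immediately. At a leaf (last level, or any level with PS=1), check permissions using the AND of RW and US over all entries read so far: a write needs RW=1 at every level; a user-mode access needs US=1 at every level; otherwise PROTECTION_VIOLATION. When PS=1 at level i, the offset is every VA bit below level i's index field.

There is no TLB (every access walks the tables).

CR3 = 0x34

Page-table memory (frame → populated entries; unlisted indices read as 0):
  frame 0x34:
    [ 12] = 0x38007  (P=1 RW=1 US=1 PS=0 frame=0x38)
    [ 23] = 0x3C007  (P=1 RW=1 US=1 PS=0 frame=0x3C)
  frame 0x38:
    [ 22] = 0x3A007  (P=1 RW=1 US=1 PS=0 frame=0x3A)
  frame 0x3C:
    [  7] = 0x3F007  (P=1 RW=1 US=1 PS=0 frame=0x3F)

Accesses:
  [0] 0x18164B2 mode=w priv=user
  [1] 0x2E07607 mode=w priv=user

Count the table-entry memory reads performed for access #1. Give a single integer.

Per-access translation:
#0 VA=0x18164B2 (w,user):
  L0 @0x34[12] → 0x38007  P=1,RW=1,US=1,PS=0
  L1 @0x38[22] → 0x3A007  P=1,RW=1,US=1,PS=0
  ✓ 0x3A4B2  — 2 lookups
#1 VA=0x2E07607 (w,user):
  L0 @0x34[23] → 0x3C007  P=1,RW=1,US=1,PS=0
  L1 @0x3C[7] → 0x3F007  P=1,RW=1,US=1,PS=0
  ✓ 0x3F607  — 2 lookups

Entries read for #1: 2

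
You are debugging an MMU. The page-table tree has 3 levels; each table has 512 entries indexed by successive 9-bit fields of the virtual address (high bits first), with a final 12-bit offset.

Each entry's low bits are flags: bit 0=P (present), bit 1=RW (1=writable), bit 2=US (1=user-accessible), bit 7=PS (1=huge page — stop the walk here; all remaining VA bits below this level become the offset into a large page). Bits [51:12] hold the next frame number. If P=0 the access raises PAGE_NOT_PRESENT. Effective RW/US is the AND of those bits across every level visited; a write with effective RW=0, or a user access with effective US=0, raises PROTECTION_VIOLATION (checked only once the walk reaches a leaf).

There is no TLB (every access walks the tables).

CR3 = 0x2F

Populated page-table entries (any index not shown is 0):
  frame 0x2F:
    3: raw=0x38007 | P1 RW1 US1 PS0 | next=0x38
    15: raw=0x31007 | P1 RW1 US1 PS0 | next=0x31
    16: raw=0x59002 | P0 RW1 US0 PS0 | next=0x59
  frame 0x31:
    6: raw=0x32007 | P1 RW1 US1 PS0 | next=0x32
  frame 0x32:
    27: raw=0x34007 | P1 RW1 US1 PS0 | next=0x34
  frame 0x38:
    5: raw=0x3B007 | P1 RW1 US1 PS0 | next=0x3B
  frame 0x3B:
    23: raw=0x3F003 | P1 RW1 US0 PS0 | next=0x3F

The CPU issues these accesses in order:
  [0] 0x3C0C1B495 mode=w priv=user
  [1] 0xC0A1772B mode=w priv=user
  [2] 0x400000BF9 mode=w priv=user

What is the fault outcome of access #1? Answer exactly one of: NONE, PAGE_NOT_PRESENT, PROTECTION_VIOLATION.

Trace:
#0 VA=0x3C0C1B495 (w,user):
  L0 @0x2F[15] → 0x31007  P=1,RW=1,US=1,PS=0
  L1 @0x31[6] → 0x32007  P=1,RW=1,US=1,PS=0
  L2 @0x32[27] → 0x34007  P=1,RW=1,US=1,PS=0
  ✓ 0x34495  — 3 lookups
#1 VA=0xC0A1772B (w,user):
  L0 @0x2F[3] → 0x38007  P=1,RW=1,US=1,PS=0
  L1 @0x38[5] → 0x3B007  P=1,RW=1,US=1,PS=0
  L2 @0x3B[23] → 0x3F003  P=1,RW=1,US=0,PS=0
  → PROTECTION_VIOLATION  (3 entries read)
#2 VA=0x400000BF9 (w,user):
  L0 @0x2F[16] → 0x59002  P=0,RW=1,US=0,PS=0
  → PAGE_NOT_PRESENT  (1 entries read)

Access #1 fault: PROTECTION_VIOLATION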